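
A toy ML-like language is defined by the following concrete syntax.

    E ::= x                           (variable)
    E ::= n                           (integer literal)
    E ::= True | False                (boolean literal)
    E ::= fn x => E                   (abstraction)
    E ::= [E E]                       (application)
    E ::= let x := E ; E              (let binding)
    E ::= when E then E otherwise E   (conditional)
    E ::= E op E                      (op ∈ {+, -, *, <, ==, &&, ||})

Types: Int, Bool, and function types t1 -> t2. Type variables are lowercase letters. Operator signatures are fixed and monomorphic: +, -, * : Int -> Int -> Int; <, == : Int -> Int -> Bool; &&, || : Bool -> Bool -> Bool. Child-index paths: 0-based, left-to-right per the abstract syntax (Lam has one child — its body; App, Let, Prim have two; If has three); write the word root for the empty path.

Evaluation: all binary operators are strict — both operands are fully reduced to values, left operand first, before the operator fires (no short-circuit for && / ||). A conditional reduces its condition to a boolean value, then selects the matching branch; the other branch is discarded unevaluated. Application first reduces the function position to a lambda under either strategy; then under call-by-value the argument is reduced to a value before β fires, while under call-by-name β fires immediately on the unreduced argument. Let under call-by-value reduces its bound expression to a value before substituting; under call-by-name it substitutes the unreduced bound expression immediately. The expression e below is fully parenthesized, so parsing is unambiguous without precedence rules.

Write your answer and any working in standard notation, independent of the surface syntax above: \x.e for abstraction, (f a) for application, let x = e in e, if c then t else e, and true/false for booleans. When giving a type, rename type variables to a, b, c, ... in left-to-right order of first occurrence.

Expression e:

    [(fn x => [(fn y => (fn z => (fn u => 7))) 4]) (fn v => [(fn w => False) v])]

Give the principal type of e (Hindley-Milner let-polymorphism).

Derivation:
\u._ : d -> Int
\z._ : c -> d -> Int
\y._ : b -> c -> d -> Int
  unify b -> c -> d -> Int ~ Int -> e
  unify b ~ Int
  unify c -> d -> Int ~ e
_ _ : c -> d -> Int
\x._ : a -> c -> d -> Int
\w._ : g -> Bool
v : f
  unify g -> Bool ~ f -> h
  unify g ~ f
  unify Bool ~ h
_ _ : Bool
\v._ : f -> Bool
  unify a -> c -> d -> Int ~ (f -> Bool) -> i
  unify a ~ f -> Bool
  unify c -> d -> Int ~ i
_ _ : c -> d -> Int

Answer: a -> b -> Int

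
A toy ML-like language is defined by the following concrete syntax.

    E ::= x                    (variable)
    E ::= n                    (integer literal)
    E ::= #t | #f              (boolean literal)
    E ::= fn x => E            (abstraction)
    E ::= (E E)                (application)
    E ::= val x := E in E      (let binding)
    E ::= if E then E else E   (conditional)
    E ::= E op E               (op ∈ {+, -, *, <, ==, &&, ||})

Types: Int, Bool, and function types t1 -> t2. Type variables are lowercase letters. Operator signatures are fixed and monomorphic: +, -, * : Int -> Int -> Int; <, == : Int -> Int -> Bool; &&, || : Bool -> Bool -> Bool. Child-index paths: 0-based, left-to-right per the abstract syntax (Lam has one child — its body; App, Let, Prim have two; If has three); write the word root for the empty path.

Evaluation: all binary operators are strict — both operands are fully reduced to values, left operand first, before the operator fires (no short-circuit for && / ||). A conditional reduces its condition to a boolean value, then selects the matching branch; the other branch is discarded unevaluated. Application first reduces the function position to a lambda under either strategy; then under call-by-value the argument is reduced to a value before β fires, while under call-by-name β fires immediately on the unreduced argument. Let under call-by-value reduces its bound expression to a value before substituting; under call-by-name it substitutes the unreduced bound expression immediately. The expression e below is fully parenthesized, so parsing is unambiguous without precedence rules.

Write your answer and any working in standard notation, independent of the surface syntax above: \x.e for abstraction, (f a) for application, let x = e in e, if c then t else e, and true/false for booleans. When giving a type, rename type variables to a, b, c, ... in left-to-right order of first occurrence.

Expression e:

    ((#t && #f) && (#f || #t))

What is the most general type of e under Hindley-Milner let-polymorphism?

Answer: Bool

Trace:
  unify Bool ~ Bool
  unify Bool ~ Bool
  unify Bool ~ Bool
  unify Bool ~ Bool
  unify Bool ~ Bool
  unify Bool ~ Bool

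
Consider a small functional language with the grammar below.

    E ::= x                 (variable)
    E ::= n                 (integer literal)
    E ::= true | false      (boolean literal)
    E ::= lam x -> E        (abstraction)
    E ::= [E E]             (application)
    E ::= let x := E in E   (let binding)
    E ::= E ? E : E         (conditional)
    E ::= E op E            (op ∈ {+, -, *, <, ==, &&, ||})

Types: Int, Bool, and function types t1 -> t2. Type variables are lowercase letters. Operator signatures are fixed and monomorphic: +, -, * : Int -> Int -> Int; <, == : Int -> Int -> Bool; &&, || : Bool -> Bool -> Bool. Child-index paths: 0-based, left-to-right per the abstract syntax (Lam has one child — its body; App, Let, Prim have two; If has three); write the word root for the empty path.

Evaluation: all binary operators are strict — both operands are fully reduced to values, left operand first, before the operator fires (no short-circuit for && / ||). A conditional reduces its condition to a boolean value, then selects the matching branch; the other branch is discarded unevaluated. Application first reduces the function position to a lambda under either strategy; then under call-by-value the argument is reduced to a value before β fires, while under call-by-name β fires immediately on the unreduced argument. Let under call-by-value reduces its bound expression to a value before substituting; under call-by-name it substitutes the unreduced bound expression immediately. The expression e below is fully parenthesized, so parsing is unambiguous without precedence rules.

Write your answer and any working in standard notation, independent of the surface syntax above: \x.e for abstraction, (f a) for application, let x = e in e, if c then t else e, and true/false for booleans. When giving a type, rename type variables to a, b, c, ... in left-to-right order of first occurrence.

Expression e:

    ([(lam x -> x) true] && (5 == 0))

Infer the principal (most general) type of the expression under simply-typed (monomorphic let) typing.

Working:
x : a
\x._ : a -> a
  unify a -> a ~ Bool -> b
  unify a ~ Bool
  unify Bool ~ b
_ _ : Bool
  unify Bool ~ Bool
  unify Int ~ Int
  unify Int ~ Int
  unify Bool ~ Bool

Answer: Bool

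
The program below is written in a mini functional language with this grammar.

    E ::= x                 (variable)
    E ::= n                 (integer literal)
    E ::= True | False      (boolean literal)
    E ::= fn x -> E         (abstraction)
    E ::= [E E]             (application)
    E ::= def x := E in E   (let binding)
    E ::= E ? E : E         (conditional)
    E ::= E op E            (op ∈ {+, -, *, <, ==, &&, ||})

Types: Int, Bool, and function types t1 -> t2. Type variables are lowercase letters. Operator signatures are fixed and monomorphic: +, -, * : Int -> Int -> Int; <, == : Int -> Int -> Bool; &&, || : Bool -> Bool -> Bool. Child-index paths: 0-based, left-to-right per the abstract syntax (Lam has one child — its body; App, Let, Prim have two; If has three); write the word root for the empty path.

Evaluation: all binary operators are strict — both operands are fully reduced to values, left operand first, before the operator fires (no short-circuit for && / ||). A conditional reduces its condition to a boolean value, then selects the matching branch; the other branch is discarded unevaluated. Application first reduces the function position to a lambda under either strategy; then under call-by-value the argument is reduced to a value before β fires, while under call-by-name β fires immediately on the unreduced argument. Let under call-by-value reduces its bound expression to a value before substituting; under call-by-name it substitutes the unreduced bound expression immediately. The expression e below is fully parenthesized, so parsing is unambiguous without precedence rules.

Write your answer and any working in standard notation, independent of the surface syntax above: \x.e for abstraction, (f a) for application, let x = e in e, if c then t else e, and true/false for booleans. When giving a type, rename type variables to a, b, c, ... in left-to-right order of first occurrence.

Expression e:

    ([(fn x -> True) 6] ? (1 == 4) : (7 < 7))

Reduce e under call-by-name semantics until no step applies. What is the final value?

Answer: false

Trace:
step 0: (if ((\x.true) 6) then (1 == 4) else (7 < 7))
step 1: [beta@0] (if true then (1 == 4) else (7 < 7))
step 2: [if@root] (1 == 4)
step 3: [delta@root] false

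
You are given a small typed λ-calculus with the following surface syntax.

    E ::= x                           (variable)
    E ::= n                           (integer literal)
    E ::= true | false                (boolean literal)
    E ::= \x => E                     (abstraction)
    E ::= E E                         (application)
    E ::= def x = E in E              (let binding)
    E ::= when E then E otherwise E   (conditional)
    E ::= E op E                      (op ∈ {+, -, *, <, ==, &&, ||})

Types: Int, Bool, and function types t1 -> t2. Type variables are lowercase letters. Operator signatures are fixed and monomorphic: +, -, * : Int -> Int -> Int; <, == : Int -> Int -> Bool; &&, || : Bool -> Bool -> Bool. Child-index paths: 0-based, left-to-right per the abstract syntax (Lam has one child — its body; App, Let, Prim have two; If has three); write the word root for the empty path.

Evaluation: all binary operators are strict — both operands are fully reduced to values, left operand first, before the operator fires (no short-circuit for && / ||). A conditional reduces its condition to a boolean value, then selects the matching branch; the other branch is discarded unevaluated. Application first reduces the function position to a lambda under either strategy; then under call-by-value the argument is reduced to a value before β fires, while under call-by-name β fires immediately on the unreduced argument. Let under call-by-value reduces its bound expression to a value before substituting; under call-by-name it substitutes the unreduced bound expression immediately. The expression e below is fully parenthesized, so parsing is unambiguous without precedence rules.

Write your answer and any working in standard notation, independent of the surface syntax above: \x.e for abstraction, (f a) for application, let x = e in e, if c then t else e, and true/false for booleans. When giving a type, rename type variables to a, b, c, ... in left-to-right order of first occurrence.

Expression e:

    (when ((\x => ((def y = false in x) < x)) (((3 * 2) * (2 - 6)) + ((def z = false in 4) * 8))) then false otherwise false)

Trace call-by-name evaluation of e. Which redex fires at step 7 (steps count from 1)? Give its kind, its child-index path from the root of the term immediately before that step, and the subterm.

Answer: delta at 0.0.1 : (4 * 8)

Working:
step 0: (if ((\x.((let y = false in x) < x)) (((3 * 2) * (2 - 6)) + ((let z = false in 4) * 8))) then false else false)
step 1: [beta@0] (if ((let y = false in (((3 * 2) * (2 - 6)) + ((let z = false in 4) * 8))) < (((3 * 2) * (2 - 6)) + ((let z = false in 4) * 8))) then false else false)
step 2: [let@0.0] (if ((((3 * 2) * (2 - 6)) + ((let z = false in 4) * 8)) < (((3 * 2) * (2 - 6)) + ((let z = false in 4) * 8))) then false else false)
step 3: [delta@0.0.0.0] (if (((6 * (2 - 6)) + ((let z = false in 4) * 8)) < (((3 * 2) * (2 - 6)) + ((let z = false in 4) * 8))) then false else false)
step 4: [delta@0.0.0.1] (if (((6 * -4) + ((let z = false in 4) * 8)) < (((3 * 2) * (2 - 6)) + ((let z = false in 4) * 8))) then false else false)
step 5: [delta@0.0.0] (if ((-24 + ((let z = false in 4) * 8)) < (((3 * 2) * (2 - 6)) + ((let z = false in 4) * 8))) then false else false)
step 6: [let@0.0.1.0] (if ((-24 + (4 * 8)) < (((3 * 2) * (2 - 6)) + ((let z = false in 4) * 8))) then false else false)
step 7: [delta@0.0.1] (if ((-24 + 32) < (((3 * 2) * (2 - 6)) + ((let z = false in 4) * 8))) then false else false)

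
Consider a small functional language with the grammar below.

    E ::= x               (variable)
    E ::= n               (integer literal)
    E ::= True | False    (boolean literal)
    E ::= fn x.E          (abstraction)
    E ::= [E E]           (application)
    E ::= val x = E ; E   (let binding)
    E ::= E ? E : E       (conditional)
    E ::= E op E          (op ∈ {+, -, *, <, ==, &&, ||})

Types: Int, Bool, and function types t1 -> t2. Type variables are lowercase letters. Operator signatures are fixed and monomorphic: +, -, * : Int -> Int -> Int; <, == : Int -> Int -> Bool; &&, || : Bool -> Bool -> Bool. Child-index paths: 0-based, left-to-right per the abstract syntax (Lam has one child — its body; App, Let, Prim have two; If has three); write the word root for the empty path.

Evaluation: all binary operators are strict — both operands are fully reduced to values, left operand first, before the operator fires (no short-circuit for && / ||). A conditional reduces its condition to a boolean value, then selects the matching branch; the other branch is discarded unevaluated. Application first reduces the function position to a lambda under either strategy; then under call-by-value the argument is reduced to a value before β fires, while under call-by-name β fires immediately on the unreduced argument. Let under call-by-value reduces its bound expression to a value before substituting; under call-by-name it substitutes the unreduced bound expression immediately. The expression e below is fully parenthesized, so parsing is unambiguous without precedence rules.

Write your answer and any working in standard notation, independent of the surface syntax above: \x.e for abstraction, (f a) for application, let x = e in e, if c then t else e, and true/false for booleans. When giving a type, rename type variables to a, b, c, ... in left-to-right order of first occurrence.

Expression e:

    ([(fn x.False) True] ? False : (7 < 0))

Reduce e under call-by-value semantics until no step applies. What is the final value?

Working:
step 0: (if ((\x.false) true) then false else (7 < 0))
step 1: [beta@0] (if false then false else (7 < 0))
step 2: [if@root] (7 < 0)
step 3: [delta@root] false

Answer: false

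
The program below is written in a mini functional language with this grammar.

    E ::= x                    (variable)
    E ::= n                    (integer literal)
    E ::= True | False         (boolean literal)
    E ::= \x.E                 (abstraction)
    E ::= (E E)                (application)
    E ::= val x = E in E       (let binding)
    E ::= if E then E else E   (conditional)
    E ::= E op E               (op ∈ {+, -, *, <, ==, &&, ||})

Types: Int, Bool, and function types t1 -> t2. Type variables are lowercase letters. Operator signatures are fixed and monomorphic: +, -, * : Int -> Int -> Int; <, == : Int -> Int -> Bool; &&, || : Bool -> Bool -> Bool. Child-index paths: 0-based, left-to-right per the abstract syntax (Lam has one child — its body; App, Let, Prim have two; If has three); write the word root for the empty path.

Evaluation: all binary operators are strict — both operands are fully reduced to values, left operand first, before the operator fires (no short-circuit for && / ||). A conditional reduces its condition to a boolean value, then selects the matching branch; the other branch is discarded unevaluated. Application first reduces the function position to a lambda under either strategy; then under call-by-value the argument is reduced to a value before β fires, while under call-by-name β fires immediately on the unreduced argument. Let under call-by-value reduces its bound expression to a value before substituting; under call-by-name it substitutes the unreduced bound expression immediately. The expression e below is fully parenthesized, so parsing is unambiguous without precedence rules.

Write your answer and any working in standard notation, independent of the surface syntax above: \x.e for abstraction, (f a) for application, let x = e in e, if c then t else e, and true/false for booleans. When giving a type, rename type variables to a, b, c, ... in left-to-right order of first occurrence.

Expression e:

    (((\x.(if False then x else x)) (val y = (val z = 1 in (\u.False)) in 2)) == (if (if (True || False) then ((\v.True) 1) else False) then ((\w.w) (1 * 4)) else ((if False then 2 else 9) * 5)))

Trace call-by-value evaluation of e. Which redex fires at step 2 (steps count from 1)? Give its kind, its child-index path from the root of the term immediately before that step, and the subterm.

Answer: let at 0.1 : (let y = (\u.false) in 2)

Trace:
step 0: (((\x.(if false then x else x)) (let y = (let z = 1 in (\u.false)) in 2)) == (if (if (true || false) then ((\v.true) 1) else false) then ((\w.w) (1 * 4)) else ((if false then 2 else 9) * 5)))
step 1: [let@0.1.0] (((\x.(if false then x else x)) (let y = (\u.false) in 2)) == (if (if (true || false) then ((\v.true) 1) else false) then ((\w.w) (1 * 4)) else ((if false then 2 else 9) * 5)))
step 2: [let@0.1] (((\x.(if false then x else x)) 2) == (if (if (true || false) then ((\v.true) 1) else false) then ((\w.w) (1 * 4)) else ((if false then 2 else 9) * 5)))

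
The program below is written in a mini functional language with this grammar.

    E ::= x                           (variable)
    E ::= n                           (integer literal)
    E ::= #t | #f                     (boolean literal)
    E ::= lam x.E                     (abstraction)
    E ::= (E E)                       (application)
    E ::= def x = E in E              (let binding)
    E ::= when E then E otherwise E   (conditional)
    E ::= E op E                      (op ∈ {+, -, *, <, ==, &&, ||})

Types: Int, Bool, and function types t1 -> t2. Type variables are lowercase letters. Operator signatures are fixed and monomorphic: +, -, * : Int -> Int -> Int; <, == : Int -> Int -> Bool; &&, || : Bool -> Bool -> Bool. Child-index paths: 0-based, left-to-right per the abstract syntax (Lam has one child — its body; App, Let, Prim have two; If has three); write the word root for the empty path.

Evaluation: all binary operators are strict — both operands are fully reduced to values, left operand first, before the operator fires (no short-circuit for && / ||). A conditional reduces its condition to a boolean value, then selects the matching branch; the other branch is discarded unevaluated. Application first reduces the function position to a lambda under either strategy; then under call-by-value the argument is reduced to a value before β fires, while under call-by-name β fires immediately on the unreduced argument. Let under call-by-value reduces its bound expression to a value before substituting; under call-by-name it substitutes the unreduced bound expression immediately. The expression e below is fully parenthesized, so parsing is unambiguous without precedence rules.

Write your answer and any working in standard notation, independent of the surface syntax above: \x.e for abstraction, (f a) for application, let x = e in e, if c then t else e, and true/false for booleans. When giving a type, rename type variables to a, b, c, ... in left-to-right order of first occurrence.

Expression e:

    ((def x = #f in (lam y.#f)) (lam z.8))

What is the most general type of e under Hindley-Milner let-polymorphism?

Answer: Bool

Working:
let x : Bool
\y._ : a -> Bool
\z._ : b -> Int
  unify a -> Bool ~ (b -> Int) -> c
  unify a ~ b -> Int
  unify Bool ~ c
_ _ : Bool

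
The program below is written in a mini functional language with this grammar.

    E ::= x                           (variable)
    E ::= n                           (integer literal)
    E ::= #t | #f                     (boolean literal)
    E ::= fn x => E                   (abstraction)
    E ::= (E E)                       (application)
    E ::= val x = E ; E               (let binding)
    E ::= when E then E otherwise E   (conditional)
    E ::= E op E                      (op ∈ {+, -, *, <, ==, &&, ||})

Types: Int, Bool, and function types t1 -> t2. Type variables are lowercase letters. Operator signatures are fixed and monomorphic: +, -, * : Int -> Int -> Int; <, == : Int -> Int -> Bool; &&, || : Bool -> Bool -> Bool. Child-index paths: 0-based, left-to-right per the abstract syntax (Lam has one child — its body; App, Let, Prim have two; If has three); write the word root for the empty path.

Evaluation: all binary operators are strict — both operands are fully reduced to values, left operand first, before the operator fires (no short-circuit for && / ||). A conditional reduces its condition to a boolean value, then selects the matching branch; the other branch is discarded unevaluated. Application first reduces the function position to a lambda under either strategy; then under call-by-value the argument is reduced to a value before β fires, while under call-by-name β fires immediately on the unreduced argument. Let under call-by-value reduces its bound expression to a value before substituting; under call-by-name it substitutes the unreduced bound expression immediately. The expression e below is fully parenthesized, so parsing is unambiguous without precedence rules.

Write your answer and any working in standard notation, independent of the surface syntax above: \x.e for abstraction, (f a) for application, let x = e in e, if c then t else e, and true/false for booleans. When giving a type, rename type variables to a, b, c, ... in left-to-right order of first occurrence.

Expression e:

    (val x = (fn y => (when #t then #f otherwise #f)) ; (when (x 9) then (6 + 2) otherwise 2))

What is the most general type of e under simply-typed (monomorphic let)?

Working:
  unify Bool ~ Bool
  unify Bool ~ Bool
\y._ : a -> Bool
let x : a -> Bool
x : a -> Bool
  unify a -> Bool ~ Int -> b
  unify a ~ Int
  unify Bool ~ b
_ _ : Bool
  unify Bool ~ Bool
  unify Int ~ Int
  unify Int ~ Int
  unify Int ~ Int

Answer: Int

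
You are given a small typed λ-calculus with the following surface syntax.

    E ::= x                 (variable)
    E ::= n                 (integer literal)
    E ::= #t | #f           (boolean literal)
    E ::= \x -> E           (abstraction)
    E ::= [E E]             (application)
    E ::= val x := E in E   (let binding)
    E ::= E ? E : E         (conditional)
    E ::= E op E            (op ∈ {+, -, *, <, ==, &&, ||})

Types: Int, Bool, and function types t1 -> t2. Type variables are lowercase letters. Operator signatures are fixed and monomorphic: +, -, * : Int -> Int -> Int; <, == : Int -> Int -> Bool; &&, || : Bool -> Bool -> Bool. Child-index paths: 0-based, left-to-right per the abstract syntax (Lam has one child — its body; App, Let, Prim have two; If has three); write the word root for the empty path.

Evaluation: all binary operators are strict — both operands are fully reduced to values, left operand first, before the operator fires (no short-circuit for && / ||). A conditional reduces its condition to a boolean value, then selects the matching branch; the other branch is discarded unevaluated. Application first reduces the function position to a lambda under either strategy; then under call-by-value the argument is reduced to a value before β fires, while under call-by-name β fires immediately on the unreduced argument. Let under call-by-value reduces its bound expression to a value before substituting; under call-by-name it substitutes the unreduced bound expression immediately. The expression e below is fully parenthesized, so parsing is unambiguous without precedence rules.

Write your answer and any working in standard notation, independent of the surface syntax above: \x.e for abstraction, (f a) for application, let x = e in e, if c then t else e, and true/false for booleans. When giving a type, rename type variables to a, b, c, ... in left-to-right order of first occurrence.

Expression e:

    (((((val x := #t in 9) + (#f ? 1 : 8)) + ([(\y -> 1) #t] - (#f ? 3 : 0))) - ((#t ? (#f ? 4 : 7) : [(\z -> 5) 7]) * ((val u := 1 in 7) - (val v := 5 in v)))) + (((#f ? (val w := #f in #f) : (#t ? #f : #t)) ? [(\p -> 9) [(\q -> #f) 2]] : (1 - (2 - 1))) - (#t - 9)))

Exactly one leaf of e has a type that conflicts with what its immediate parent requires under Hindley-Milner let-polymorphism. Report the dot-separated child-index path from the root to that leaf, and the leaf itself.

Derivation:
let x : Bool
  unify Int ~ Int
  unify Bool ~ Bool
  unify Int ~ Int
  unify Int ~ Int
  unify Int ~ Int
\y._ : a -> Int
  unify a -> Int ~ Bool -> b
  unify a ~ Bool
  unify Int ~ b
_ _ : Int
  unify Int ~ Int
  unify Bool ~ Bool
  unify Int ~ Int
  unify Int ~ Int
  unify Int ~ Int
  unify Int ~ Int
  unify Bool ~ Bool
  unify Bool ~ Bool
  unify Int ~ Int
\z._ : c -> Int
  unify c -> Int ~ Int -> d
  unify c ~ Int
  unify Int ~ d
_ _ : Int
  unify Int ~ Int
  unify Int ~ Int
let u : Int
  unify Int ~ Int
let v : Int
v : Int
  unify Int ~ Int
  unify Int ~ Int
  unify Int ~ Int
  unify Int ~ Int
  unify Bool ~ Bool
let w : Bool
  unify Bool ~ Bool
  unify Bool ~ Bool
  unify Bool ~ Bool
  unify Bool ~ Bool
\p._ : e -> Int
\q._ : f -> Bool
  unify f -> Bool ~ Int -> g
  unify f ~ Int
  unify Bool ~ g
_ _ : Bool
  unify e -> Int ~ Bool -> h
  unify e ~ Bool
  unify Int ~ h
_ _ : Int
  unify Int ~ Int
  unify Int ~ Int
  unify Int ~ Int
  unify Int ~ Int
  unify Int ~ Int
  unify Int ~ Int
  unify Bool ~ Int
  FAIL: mismatch Bool ~ Int

Answer: 1.1.0 : true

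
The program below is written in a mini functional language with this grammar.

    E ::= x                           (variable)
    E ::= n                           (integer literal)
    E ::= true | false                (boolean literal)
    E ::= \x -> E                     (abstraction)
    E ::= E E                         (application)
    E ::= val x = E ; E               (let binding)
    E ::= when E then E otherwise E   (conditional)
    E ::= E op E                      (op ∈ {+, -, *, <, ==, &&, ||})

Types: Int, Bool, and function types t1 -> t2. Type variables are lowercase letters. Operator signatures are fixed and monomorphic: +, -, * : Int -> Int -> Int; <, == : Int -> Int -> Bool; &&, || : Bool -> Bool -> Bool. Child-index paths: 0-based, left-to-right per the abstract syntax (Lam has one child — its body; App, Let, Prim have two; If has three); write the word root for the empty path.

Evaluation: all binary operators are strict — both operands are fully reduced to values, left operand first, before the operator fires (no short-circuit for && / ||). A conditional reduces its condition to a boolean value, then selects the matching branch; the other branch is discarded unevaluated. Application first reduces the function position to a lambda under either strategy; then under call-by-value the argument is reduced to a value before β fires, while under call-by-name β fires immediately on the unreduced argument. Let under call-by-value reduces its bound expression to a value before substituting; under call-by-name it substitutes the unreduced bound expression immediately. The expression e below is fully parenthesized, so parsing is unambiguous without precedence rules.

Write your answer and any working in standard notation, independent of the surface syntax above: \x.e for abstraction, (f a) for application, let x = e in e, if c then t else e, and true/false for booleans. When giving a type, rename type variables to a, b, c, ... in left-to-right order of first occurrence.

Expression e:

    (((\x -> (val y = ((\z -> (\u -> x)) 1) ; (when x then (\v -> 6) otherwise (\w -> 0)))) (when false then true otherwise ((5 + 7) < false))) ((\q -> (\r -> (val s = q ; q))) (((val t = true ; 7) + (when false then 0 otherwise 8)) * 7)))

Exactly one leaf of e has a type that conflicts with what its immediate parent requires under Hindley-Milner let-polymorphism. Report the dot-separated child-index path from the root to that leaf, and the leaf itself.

Trace:
x : a
\u._ : c -> a
\z._ : b -> c -> a
  unify b -> c -> a ~ Int -> d
  unify b ~ Int
  unify c -> a ~ d
_ _ : c -> a
let y : forall. c -> a
x : a
  unify a ~ Bool
\v._ : e -> Int
\w._ : f -> Int
  unify e -> Int ~ f -> Int
  unify e ~ f
  unify Int ~ Int
\x._ : Bool -> f -> Int
  unify Bool ~ Bool
  unify Int ~ Int
  unify Int ~ Int
  unify Int ~ Int
  unify Bool ~ Int
  FAIL: mismatch Bool ~ Int

Answer: 0.1.2.1 : false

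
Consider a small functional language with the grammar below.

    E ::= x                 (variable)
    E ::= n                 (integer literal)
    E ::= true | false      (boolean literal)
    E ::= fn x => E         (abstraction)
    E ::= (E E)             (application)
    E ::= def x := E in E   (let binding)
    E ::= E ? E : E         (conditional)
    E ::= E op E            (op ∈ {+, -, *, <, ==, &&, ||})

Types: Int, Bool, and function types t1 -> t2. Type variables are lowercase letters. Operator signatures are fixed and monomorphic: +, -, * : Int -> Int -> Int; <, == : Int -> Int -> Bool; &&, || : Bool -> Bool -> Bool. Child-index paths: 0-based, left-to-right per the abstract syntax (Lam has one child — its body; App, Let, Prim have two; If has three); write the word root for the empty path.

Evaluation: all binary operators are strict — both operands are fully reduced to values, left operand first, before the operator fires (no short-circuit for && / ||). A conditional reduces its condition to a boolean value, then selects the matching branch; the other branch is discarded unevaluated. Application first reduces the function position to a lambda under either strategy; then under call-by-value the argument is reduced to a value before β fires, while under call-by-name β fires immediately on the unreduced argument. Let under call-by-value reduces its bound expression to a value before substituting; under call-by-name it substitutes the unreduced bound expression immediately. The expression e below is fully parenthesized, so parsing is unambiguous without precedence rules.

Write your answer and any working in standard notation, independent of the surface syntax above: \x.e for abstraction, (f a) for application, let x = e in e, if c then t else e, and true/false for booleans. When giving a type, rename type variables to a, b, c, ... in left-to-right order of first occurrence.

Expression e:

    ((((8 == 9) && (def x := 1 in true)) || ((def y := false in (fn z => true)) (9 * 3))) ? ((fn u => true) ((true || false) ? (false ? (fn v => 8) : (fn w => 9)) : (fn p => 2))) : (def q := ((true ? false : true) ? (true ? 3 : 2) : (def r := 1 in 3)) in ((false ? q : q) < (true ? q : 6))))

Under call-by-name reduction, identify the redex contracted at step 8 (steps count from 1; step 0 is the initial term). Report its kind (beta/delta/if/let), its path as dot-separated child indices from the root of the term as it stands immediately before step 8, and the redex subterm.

Answer: beta at root : ((\u.true) (if (true || false) then (if false then (\v.8) else (\w.9)) else (\p.2)))

Derivation:
step 0: (if (((8 == 9) && (let x = 1 in true)) || ((let y = false in (\z.true)) (9 * 3))) then ((\u.true) (if (true || false) then (if false then (\v.8) else (\w.9)) else (\p.2))) else (let q = (if (if true then false else true) then (if true then 3 else 2) else (let r = 1 in 3)) in ((if false then q else q) < (if true then q else 6))))
step 1: [delta@0.0.0] (if ((false && (let x = 1 in true)) || ((let y = false in (\z.true)) (9 * 3))) then ((\u.true) (if (true || false) then (if false then (\v.8) else (\w.9)) else (\p.2))) else (let q = (if (if true then false else true) then (if true then 3 else 2) else (let r = 1 in 3)) in ((if false then q else q) < (if true then q else 6))))
step 2: [let@0.0.1] (if ((false && true) || ((let y = false in (\z.true)) (9 * 3))) then ((\u.true) (if (true || false) then (if false then (\v.8) else (\w.9)) else (\p.2))) else (let q = (if (if true then false else true) then (if true then 3 else 2) else (let r = 1 in 3)) in ((if false then q else q) < (if true then q else 6))))
step 3: [delta@0.0] (if (false || ((let y = false in (\z.true)) (9 * 3))) then ((\u.true) (if (true || false) then (if false then (\v.8) else (\w.9)) else (\p.2))) else (let q = (if (if true then false else true) then (if true then 3 else 2) else (let r = 1 in 3)) in ((if false then q else q) < (if true then q else 6))))
step 4: [let@0.1.0] (if (false || ((\z.true) (9 * 3))) then ((\u.true) (if (true || false) then (if false then (\v.8) else (\w.9)) else (\p.2))) else (let q = (if (if true then false else true) then (if true then 3 else 2) else (let r = 1 in 3)) in ((if false then q else q) < (if true then q else 6))))
step 5: [beta@0.1] (if (false || true) then ((\u.true) (if (true || false) then (if false then (\v.8) else (\w.9)) else (\p.2))) else (let q = (if (if true then false else true) then (if true then 3 else 2) else (let r = 1 in 3)) in ((if false then q else q) < (if true then q else 6))))
step 6: [delta@0] (if true then ((\u.true) (if (true || false) then (if false then (\v.8) else (\w.9)) else (\p.2))) else (let q = (if (if true then false else true) then (if true then 3 else 2) else (let r = 1 in 3)) in ((if false then q else q) < (if true then q else 6))))
step 7: [if@root] ((\u.true) (if (true || false) then (if false then (\v.8) else (\w.9)) else (\p.2)))
step 8: [beta@root] true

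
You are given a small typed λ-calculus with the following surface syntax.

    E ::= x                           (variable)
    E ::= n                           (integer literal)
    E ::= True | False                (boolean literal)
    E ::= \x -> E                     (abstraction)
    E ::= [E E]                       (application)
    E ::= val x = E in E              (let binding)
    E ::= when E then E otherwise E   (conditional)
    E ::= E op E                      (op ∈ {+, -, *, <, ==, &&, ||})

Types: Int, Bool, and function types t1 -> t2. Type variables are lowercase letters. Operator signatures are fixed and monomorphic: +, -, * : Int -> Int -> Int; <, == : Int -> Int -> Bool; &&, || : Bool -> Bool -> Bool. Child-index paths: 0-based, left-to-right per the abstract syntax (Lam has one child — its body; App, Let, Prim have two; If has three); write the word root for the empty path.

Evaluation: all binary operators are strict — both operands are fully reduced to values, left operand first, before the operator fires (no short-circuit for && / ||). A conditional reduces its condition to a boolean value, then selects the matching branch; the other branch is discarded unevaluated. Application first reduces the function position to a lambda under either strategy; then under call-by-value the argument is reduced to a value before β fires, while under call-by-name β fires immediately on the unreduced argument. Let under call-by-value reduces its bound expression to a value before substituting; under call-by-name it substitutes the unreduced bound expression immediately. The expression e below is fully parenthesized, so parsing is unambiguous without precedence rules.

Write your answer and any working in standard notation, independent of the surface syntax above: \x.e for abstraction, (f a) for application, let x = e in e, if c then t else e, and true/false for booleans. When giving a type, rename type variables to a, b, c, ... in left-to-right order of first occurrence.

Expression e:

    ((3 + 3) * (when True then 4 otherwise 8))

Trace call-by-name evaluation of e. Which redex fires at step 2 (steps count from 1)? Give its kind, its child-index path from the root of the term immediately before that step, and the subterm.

Answer: if at 1 : (if true then 4 else 8)

Working:
step 0: ((3 + 3) * (if true then 4 else 8))
step 1: [delta@0] (6 * (if true then 4 else 8))
step 2: [if@1] (6 * 4)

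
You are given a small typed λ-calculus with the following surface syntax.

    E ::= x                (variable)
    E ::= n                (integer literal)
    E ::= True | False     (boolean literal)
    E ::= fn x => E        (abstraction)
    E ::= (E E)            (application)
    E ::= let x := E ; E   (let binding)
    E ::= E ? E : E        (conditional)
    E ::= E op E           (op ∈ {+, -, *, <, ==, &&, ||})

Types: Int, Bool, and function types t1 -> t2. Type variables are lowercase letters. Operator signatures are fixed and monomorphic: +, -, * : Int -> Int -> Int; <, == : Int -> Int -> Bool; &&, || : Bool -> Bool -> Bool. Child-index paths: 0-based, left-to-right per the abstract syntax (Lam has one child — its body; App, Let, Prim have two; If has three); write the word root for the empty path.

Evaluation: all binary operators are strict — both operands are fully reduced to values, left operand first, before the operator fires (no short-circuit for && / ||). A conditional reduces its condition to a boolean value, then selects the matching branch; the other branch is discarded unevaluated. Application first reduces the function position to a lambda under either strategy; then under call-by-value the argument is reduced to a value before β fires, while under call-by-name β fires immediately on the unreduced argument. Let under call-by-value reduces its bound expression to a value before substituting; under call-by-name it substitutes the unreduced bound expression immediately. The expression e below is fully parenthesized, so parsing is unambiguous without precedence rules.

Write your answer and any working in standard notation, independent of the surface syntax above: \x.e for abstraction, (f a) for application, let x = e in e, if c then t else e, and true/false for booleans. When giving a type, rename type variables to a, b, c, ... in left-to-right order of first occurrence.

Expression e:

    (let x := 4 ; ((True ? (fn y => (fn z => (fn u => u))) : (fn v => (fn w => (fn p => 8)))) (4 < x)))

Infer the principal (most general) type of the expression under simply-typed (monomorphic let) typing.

Answer: a -> Int -> Int

Derivation:
let x : Int
  unify Bool ~ Bool
u : c
\u._ : c -> c
\z._ : b -> c -> c
\y._ : a -> b -> c -> c
\p._ : f -> Int
\w._ : e -> f -> Int
\v._ : d -> e -> f -> Int
  unify a -> b -> c -> c ~ d -> e -> f -> Int
  unify a ~ d
  unify b -> c -> c ~ e -> f -> Int
  unify b ~ e
  unify c -> c ~ f -> Int
  unify c ~ f
  unify f ~ Int
  unify Int ~ Int
x : Int
  unify Int ~ Int
  unify d -> e -> Int -> Int ~ Bool -> g
  unify d ~ Bool
  unify e -> Int -> Int ~ g
_ _ : e -> Int -> Int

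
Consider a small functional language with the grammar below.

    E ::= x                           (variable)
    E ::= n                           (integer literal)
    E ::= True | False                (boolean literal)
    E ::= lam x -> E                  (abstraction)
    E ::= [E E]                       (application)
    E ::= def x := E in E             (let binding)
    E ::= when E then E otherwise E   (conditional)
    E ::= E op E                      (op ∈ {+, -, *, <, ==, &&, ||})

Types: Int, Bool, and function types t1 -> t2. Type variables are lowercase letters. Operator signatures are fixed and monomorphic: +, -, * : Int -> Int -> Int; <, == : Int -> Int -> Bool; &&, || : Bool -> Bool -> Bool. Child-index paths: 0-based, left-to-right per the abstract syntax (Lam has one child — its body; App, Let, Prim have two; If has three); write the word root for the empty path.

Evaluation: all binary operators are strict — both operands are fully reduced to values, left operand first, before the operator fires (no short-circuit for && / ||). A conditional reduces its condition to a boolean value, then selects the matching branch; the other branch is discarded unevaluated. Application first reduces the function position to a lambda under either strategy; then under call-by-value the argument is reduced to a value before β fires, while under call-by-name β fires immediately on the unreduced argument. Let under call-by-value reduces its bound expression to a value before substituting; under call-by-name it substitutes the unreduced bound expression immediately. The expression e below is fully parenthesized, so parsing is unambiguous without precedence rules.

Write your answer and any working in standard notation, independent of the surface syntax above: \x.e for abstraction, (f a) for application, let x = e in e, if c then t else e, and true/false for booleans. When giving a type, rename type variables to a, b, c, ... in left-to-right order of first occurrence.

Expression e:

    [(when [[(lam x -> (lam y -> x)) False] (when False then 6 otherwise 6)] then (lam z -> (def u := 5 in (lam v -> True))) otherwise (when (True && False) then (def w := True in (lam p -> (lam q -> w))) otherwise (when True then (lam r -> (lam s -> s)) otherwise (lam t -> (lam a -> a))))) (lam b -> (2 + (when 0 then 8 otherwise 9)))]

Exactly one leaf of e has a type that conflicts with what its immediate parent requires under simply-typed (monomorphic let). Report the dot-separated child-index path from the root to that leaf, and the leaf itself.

Trace:
x : a
\y._ : b -> a
\x._ : a -> b -> a
  unify a -> b -> a ~ Bool -> c
  unify a ~ Bool
  unify b -> Bool ~ c
_ _ : b -> Bool
  unify Bool ~ Bool
  unify Int ~ Int
  unify b -> Bool ~ Int -> d
  unify b ~ Int
  unify Bool ~ d
_ _ : Bool
  unify Bool ~ Bool
let u : Int
\v._ : f -> Bool
\z._ : e -> f -> Bool
  unify Bool ~ Bool
  unify Bool ~ Bool
  unify Bool ~ Bool
let w : Bool
w : Bool
\q._ : h -> Bool
\p._ : g -> h -> Bool
  unify Bool ~ Bool
s : j
\s._ : j -> j
\r._ : i -> j -> j
a : l
\a._ : l -> l
\t._ : k -> l -> l
  unify i -> j -> j ~ k -> l -> l
  unify i ~ k
  unify j -> j ~ l -> l
  unify j ~ l
  unify l ~ l
  unify g -> h -> Bool ~ k -> l -> l
  unify g ~ k
  unify h -> Bool ~ l -> l
  unify h ~ l
  unify Bool ~ l
  unify e -> f -> Bool ~ k -> Bool -> Bool
  unify e ~ k
  unify f -> Bool ~ Bool -> Bool
  unify f ~ Bool
  unify Bool ~ Bool
  unify Int ~ Int
  unify Int ~ Bool
  FAIL: mismatch Int ~ Bool

Answer: 1.0.1.0 : 0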